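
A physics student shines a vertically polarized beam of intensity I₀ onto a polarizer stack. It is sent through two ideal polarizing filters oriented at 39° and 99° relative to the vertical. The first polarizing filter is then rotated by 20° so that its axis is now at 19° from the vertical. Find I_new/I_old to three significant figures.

Before rotation:
By Malus's law, I₁ = I₀ cos²(39° − 0°) = I₀ cos²(39°) = 0.604 I₀.
I₂ = I₁ cos²(99° − 39°) = 0.604 I₀ · cos²(60°) = 0.151 I₀.
After rotation:
I₁ = I₀ cos²(19° − 0°) = I₀ cos²(19°) = 0.894 I₀.
I₂ = I₁ cos²(99° − 19°) = 0.894 I₀ · cos²(80°) = 0.02696 I₀.
Ratio = 0.02696 / 0.151 = 0.1785.

I_new/I_old ≈ 0.179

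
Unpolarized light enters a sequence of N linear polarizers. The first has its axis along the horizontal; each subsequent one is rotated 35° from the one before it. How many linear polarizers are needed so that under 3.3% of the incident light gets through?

N = 8

First polarizer halves the unpolarized light: factor 1/2.
Each further stage multiplies by cos²(35°) = 0.671.
After N polarizers: T = 0.5·0.671^(N−1). Require T < 0.033 ⇒ N−1 > ln(0.033/0.5)/ln(0.671) = 6.81, so N−1 ≥ 7 and N = 8.
Check: N=8 gives T = 0.03062 < 0.033; N=7 gives T = 0.04564.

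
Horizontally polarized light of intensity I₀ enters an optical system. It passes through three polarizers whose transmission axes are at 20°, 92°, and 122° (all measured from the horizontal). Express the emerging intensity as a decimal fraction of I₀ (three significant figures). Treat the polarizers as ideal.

I₁ = I₀ cos²(20° − 0°) = I₀ cos²(20°) = 0.883 I₀.
I₂ = I₁ cos²(92° − 20°) = 0.883 I₀ · cos²(72°) = 0.08432 I₀.
I₃ = I₂ cos²(122° − 92°) = 0.08432 I₀ · cos²(30°) = 0.06324 I₀.
Transmitted fraction = 0.06324.

≈ 0.0632 I₀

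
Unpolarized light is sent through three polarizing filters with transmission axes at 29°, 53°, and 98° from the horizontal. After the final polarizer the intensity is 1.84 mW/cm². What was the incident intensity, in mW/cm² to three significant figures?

Unpolarized light through the first polarizer → I₁ = ½ I₀, now polarized at 29°.
I₂ = I₁ cos²(53° − 29°) = 0.5 I₀ · cos²(24°) = 0.4173 I₀.
I₃ = I₂ cos²(98° − 53°) = 0.4173 I₀ · cos²(45°) = 0.2086 I₀.
So 1.84 mW/cm² = 0.2086 I₀, giving I₀ = 1.84/0.2086 = 8.819 mW/cm².

I₀ ≈ 8.82 mW/cm²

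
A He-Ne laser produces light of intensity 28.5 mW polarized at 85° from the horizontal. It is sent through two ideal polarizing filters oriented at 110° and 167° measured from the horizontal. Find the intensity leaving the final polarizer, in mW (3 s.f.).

I ≈ 6.94 mW

I₁ = 28.5 mW · cos²(25°) = 23.41 mW.
I₂ = I₁ · cos²(57°) = 23.41 · 0.2966 = 6.944 mW.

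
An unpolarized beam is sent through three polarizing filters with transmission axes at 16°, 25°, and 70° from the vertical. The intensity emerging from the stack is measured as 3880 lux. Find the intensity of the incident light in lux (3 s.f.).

I₀ ≈ 1.59e4 lux

Unpolarized light through the first polarizer → I₁ = ½ I₀, now polarized at 16°.
I₂ = I₁ cos²(25° − 16°) = 0.5 I₀ · cos²(9°) = 0.4878 I₀.
I₃ = I₂ cos²(70° − 25°) = 0.4878 I₀ · cos²(45°) = 0.2439 I₀.
So 3880 lux = 0.2439 I₀, giving I₀ = 3880/0.2439 = 1.591e+04 lux.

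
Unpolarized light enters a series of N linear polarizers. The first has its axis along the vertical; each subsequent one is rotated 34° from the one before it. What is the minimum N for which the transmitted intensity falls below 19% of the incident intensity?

N = 4

First polarizer halves the unpolarized light: factor 1/2.
Each further stage multiplies by cos²(34°) = 0.6873.
After N polarizers: T = 0.5·0.6873^(N−1). Require T < 0.19 ⇒ N−1 > ln(0.19/0.5)/ln(0.6873) = 2.58, so N−1 ≥ 3 and N = 4.
Check: N=4 gives T = 0.1623 < 0.19; N=3 gives T = 0.2362.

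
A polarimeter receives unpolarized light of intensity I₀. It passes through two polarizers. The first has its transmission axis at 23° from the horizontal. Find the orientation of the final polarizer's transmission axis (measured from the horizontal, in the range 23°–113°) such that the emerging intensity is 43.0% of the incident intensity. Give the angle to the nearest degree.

Unpolarized light through the first polarizer → I₁ = ½ I₀, now polarized at 23°.
Need I₂/I₀ = 0.43, so cos²(θ − 23°) = 0.43 / 0.5 = 0.86.
θ − 23° = arccos(√0.86) = 22.0°, giving θ ≈ 23 + 22.0 = 45.0°.

θ ≈ 45°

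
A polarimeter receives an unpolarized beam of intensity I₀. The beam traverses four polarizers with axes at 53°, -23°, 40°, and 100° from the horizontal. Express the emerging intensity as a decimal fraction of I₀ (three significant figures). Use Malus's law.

Unpolarized light through the first polarizer → I₁ = ½ I₀, now polarized at 53°.
I₂ = I₁ cos²(-23° − 53°) = 0.5 I₀ · cos²(76°) = 0.02926 I₀.
I₃ = I₂ cos²(40° + 23°) = 0.02926 I₀ · cos²(63°) = 0.006031 I₀.
I₄ = I₃ cos²(100° − 40°) = 0.006031 I₀ · cos²(60°) = 0.001508 I₀.
Transmitted fraction = 0.001508.

≈ 0.00151 I₀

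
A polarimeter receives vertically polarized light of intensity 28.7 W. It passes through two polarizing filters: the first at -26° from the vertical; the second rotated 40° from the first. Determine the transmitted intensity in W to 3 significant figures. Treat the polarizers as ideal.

By Malus's law, I₁ = 28.7 W · cos²(26°) = 23.18 W.
I₂ = I₁ · cos²(40°) = 23.18 · 0.5868 = 13.61 W.

I ≈ 13.6 W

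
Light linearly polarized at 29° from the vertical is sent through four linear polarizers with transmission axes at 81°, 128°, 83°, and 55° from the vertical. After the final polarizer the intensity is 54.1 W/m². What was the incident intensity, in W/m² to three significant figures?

I₀ ≈ 787 W/m²

By Malus's law, I₁ = I₀ cos²(81° − 29°) = I₀ cos²(52°) = 0.379 I₀.
I₂ = I₁ cos²(128° − 81°) = 0.379 I₀ · cos²(47°) = 0.1763 I₀.
I₃ = I₂ cos²(83° − 128°) = 0.1763 I₀ · cos²(45°) = 0.08815 I₀.
I₄ = I₃ cos²(55° − 83°) = 0.08815 I₀ · cos²(28°) = 0.06872 I₀.
So 54.1 W/m² = 0.06872 I₀, giving I₀ = 54.1/0.06872 = 787.2 W/m².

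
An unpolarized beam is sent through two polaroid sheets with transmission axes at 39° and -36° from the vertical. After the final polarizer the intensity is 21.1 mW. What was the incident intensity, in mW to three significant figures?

I₀ ≈ 630 mW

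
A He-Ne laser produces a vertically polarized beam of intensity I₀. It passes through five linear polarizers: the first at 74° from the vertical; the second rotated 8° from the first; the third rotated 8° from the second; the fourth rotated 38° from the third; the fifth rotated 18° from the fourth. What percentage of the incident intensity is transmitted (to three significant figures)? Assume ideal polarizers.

≈ 4.10%

I₁ = I₀ cos²(74° − 0°) = I₀ cos²(74°) = 0.07598 I₀.
I₂ = I₁ cos²(8°) = 0.07598 · 0.9806 I₀ = 0.0745 I₀.
I₃ = I₂ cos²(8°) = 0.0745 · 0.9806 I₀ = 0.07306 I₀.
I₄ = I₃ cos²(38°) = 0.07306 · 0.621 I₀ = 0.04537 I₀.
I₅ = I₄ cos²(18°) = 0.04537 · 0.9045 I₀ = 0.04104 I₀.
That is 4.104% of the incident intensity.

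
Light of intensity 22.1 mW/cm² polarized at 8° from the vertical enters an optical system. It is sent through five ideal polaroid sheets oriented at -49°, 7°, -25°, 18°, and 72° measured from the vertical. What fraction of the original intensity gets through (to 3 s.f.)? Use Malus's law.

By Malus's law, I₁ = 22.1 mW/cm² · cos²(57°) = 6.556 mW/cm².
I₂ = I₁ · cos²(56°) = 6.556 · 0.3127 = 2.05 mW/cm².
I₃ = I₂ · cos²(32°) = 2.05 · 0.7192 = 1.474 mW/cm².
I₄ = I₃ · cos²(43°) = 1.474 · 0.5349 = 0.7885 mW/cm².
I₅ = I₄ · cos²(54°) = 0.7885 · 0.3455 = 0.2724 mW/cm².
Transmitted fraction = 0.01233.

I/I₀ ≈ 0.0123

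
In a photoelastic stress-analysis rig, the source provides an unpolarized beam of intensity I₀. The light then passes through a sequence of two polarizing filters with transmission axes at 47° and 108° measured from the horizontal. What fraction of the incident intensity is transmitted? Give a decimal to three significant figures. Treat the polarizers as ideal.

≈ 0.118 I₀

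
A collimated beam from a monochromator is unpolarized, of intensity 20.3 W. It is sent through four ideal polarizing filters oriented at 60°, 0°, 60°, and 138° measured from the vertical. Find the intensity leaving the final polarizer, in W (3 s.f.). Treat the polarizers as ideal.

Unpolarized light through the first polarizer → I₁ = 20.3 W/2 = 10.15 W, polarized at 60°.
I₂ = I₁ · cos²(60°) = 10.15 · 0.25 = 2.538 W.
I₃ = I₂ · cos²(60°) = 2.538 · 0.25 = 0.6344 W.
I₄ = I₃ · cos²(78°) = 0.6344 · 0.04323 = 0.02742 W.

I ≈ 0.0274 W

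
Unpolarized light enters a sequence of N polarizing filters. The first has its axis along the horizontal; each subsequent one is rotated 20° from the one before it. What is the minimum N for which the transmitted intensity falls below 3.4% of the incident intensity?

N = 23

First polarizer halves the unpolarized light: factor 1/2.
Each further stage multiplies by cos²(20°) = 0.883.
After N polarizers: T = 0.5·0.883^(N−1). Require T < 0.034 ⇒ N−1 > ln(0.034/0.5)/ln(0.883) = 21.61, so N−1 ≥ 22 and N = 23.
Check: N=23 gives T = 0.03239 < 0.034; N=22 gives T = 0.03668.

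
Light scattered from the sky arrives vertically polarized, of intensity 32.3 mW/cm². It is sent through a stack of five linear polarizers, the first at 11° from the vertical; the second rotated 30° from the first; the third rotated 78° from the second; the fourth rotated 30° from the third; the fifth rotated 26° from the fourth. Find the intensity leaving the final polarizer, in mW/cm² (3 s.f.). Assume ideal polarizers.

I ≈ 0.611 mW/cm²

I₁ = 32.3 mW/cm² · cos²(11°) = 31.12 mW/cm².
I₂ = I₁ · cos²(30°) = 31.12 · 0.75 = 23.34 mW/cm².
I₃ = I₂ · cos²(78°) = 23.34 · 0.04323 = 1.009 mW/cm².
I₄ = I₃ · cos²(30°) = 1.009 · 0.75 = 0.7568 mW/cm².
I₅ = I₄ · cos²(26°) = 0.7568 · 0.8078 = 0.6114 mW/cm².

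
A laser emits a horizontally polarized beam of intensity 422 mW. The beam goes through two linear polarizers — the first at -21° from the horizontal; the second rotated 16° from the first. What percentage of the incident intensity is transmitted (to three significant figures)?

I₁ = 422 mW · cos²(21°) = 367.8 mW.
I₂ = I₁ · cos²(16°) = 367.8 · 0.924 = 339.9 mW.
That is 80.54% of the incident intensity.

≈ 80.5%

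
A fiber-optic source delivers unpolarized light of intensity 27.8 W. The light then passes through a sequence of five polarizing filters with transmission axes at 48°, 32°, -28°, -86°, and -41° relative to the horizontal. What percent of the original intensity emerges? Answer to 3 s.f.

≈ 1.62%

Unpolarized light through the first polarizer → I₁ = 27.8 W/2 = 13.9 W, polarized at 48°.
I₂ = I₁ · cos²(16°) = 13.9 · 0.924 = 12.84 W.
I₃ = I₂ · cos²(60°) = 12.84 · 0.25 = 3.211 W.
I₄ = I₃ · cos²(58°) = 3.211 · 0.2808 = 0.9017 W.
I₅ = I₄ · cos²(45°) = 0.9017 · 0.5 = 0.4508 W.
That is 1.622% of the incident intensity.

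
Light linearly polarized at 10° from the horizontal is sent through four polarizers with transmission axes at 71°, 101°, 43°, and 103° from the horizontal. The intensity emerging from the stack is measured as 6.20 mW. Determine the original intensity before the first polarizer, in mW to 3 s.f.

I₀ ≈ 501 mW

I₁ = I₀ cos²(71° − 10°) = I₀ cos²(61°) = 0.235 I₀.
I₂ = I₁ cos²(101° − 71°) = 0.235 I₀ · cos²(30°) = 0.1763 I₀.
I₃ = I₂ cos²(43° − 101°) = 0.1763 I₀ · cos²(58°) = 0.0495 I₀.
I₄ = I₃ cos²(103° − 43°) = 0.0495 I₀ · cos²(60°) = 0.01238 I₀.
So 6.20 mW = 0.01238 I₀, giving I₀ = 6.20/0.01238 = 501 mW.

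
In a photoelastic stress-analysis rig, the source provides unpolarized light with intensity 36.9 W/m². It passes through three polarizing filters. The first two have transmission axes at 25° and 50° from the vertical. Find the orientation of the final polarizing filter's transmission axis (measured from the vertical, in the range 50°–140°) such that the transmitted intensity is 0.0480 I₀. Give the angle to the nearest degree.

Unpolarized light through the first polarizer → I₁ = ½ I₀, now polarized at 25°.
I₂ = I₁ cos²(50° − 25°) = 0.5 I₀ · cos²(25°) = 0.4107 I₀.
Need I₃/I₀ = 0.048, so cos²(θ − 50°) = 0.048 / 0.4107 = 0.1169.
θ − 50° = arccos(√0.1169) = 70.0°, giving θ ≈ 50 + 70.0 = 120.0°.

θ ≈ 120°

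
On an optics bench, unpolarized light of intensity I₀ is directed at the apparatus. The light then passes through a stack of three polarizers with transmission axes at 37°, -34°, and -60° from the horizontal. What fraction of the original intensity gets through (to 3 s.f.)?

≈ 0.0428 I₀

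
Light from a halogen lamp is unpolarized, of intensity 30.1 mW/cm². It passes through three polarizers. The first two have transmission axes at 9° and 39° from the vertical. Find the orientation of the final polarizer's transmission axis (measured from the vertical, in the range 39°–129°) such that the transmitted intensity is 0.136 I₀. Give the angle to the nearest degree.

θ ≈ 92°

Unpolarized light through the first polarizer → I₁ = ½ I₀, now polarized at 9°.
I₂ = I₁ cos²(39° − 9°) = 0.5 I₀ · cos²(30°) = 0.375 I₀.
Need I₃/I₀ = 0.136, so cos²(θ − 39°) = 0.136 / 0.375 = 0.3627.
θ − 39° = arccos(√0.3627) = 53.0°, giving θ ≈ 39 + 53.0 = 92.0°.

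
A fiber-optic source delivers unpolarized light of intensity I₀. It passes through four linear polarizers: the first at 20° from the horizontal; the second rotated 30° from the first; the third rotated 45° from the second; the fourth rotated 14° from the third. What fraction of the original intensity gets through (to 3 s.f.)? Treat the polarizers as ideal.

≈ 0.177 I₀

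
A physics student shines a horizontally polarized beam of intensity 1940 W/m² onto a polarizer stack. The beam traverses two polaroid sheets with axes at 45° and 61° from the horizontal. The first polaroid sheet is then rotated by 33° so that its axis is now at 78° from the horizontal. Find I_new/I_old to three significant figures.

I_new/I_old ≈ 0.0856

Before rotation:
By Malus's law, I₁ = I₀ cos²(45° − 0°) = I₀ cos²(45°) = 0.5 I₀.
I₂ = I₁ cos²(61° − 45°) = 0.5 I₀ · cos²(16°) = 0.462 I₀.
After rotation:
I₁ = I₀ cos²(78° − 0°) = I₀ cos²(78°) = 0.04323 I₀.
I₂ = I₁ cos²(61° − 78°) = 0.04323 I₀ · cos²(17°) = 0.03953 I₀.
Ratio = 0.03953 / 0.462 = 0.08557.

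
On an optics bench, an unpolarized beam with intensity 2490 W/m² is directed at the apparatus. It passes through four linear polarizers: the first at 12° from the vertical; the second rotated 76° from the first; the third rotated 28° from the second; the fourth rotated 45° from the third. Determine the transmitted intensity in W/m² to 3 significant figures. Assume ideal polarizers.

I ≈ 28.4 W/m²

Unpolarized light through the first polarizer → I₁ = 2490 W/m²/2 = 1245 W/m², polarized at 12°.
I₂ = I₁ · cos²(76°) = 1245 · 0.05853 = 72.87 W/m².
I₃ = I₂ · cos²(28°) = 72.87 · 0.7796 = 56.81 W/m².
I₄ = I₃ · cos²(45°) = 56.81 · 0.5 = 28.4 W/m².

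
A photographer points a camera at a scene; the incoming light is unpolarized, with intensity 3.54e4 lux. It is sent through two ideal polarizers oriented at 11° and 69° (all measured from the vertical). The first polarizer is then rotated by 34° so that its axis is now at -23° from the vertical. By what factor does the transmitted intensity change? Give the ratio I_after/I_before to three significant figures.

I_new/I_old ≈ 0.00434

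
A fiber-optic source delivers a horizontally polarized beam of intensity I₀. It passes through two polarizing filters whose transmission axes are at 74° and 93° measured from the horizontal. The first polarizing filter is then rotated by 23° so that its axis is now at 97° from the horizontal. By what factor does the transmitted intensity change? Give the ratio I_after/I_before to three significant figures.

Before rotation:
I₁ = I₀ cos²(74° − 0°) = I₀ cos²(74°) = 0.07598 I₀.
I₂ = I₁ cos²(93° − 74°) = 0.07598 I₀ · cos²(19°) = 0.06792 I₀.
After rotation:
I₁ = I₀ cos²(97° − 0°) = I₀ cos²(83°) = 0.01485 I₀.
I₂ = I₁ cos²(93° − 97°) = 0.01485 I₀ · cos²(4°) = 0.01478 I₀.
Ratio = 0.01478 / 0.06792 = 0.2176.

I_new/I_old ≈ 0.218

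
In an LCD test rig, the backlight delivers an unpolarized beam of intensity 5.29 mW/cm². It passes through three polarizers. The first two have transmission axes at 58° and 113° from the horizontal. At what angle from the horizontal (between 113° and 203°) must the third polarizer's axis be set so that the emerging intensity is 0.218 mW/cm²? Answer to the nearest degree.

θ ≈ 173°

Unpolarized light through the first polarizer → I₁ = ½ I₀, now polarized at 58°.
I₂ = I₁ cos²(113° − 58°) = 0.5 I₀ · cos²(55°) = 0.1645 I₀.
Target fraction: 0.218 / 5.29 mW/cm² = 0.04121 of I₀.
Need I₃/I₀ = 0.04121, so cos²(θ − 113°) = 0.04121 / 0.1645 = 0.2505.
θ − 113° = arccos(√0.2505) = 60.0°, giving θ ≈ 113 + 60.0 = 173.0°.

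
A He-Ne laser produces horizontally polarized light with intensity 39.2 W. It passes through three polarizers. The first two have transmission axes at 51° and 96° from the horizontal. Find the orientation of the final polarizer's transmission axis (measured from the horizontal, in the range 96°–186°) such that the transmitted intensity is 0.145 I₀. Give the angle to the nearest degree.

θ ≈ 127°

By Malus's law, I₁ = I₀ cos²(51° − 0°) = I₀ cos²(51°) = 0.396 I₀.
I₂ = I₁ cos²(96° − 51°) = 0.396 I₀ · cos²(45°) = 0.198 I₀.
Need I₃/I₀ = 0.145, so cos²(θ − 96°) = 0.145 / 0.198 = 0.7322.
θ − 96° = arccos(√0.7322) = 31.2°, giving θ ≈ 96 + 31.2 = 127.2°.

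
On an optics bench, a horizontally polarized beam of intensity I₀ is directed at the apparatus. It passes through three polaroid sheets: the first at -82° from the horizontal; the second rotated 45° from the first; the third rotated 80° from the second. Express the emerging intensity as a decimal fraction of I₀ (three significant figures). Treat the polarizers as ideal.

I₁ = I₀ cos²(-82° − 0°) = I₀ cos²(82°) = 0.01937 I₀.
I₂ = I₁ cos²(45°) = 0.01937 · 0.5 I₀ = 0.009685 I₀.
I₃ = I₂ cos²(80°) = 0.009685 · 0.03015 I₀ = 0.000292 I₀.
Transmitted fraction = 0.000292.

≈ 0.000292 I₀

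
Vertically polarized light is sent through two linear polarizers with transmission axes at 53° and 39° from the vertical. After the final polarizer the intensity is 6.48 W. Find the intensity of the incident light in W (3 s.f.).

I₀ ≈ 19.0 W

By Malus's law, I₁ = I₀ cos²(53° − 0°) = I₀ cos²(53°) = 0.3622 I₀.
I₂ = I₁ cos²(39° − 53°) = 0.3622 I₀ · cos²(14°) = 0.341 I₀.
So 6.48 W = 0.341 I₀, giving I₀ = 6.48/0.341 = 19 W.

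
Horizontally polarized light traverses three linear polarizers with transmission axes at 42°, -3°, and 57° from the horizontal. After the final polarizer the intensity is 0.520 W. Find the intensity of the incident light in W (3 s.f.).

I₁ = I₀ cos²(42° − 0°) = I₀ cos²(42°) = 0.5523 I₀.
I₂ = I₁ cos²(-3° − 42°) = 0.5523 I₀ · cos²(45°) = 0.2761 I₀.
I₃ = I₂ cos²(57° + 3°) = 0.2761 I₀ · cos²(60°) = 0.06903 I₀.
So 0.520 W = 0.06903 I₀, giving I₀ = 0.520/0.06903 = 7.533 W.

I₀ ≈ 7.53 W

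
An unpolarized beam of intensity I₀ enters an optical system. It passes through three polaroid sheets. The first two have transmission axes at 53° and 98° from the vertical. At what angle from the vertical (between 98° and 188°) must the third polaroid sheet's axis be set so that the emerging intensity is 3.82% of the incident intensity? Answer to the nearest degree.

Unpolarized light through the first polarizer → I₁ = ½ I₀, now polarized at 53°.
I₂ = I₁ cos²(98° − 53°) = 0.5 I₀ · cos²(45°) = 0.25 I₀.
Need I₃/I₀ = 0.0382, so cos²(θ − 98°) = 0.0382 / 0.25 = 0.1528.
θ − 98° = arccos(√0.1528) = 67.0°, giving θ ≈ 98 + 67.0 = 165.0°.

θ ≈ 165°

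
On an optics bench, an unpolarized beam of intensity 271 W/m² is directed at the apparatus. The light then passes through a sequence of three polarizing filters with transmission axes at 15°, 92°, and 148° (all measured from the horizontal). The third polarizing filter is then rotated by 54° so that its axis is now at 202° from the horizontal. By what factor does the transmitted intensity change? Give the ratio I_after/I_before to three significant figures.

I_new/I_old ≈ 0.374

Before rotation:
Unpolarized light through the first polarizer → I₁ = ½ I₀, now polarized at 15°.
I₂ = I₁ cos²(92° − 15°) = 0.5 I₀ · cos²(77°) = 0.0253 I₀.
I₃ = I₂ cos²(148° − 92°) = 0.0253 I₀ · cos²(56°) = 0.007912 I₀.
After rotation:
Unpolarized light through the first polarizer → I₁ = ½ I₀, now polarized at 15°.
I₂ = I₁ cos²(92° − 15°) = 0.5 I₀ · cos²(77°) = 0.0253 I₀.
Angle between axes 2 and 3: 70°. I₃ = 0.0253 I₀ · cos²(70°) = 0.00296 I₀.
Ratio = 0.00296 / 0.007912 = 0.3741.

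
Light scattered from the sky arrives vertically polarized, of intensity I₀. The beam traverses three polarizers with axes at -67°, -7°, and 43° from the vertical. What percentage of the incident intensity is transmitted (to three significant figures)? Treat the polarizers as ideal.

I₁ = I₀ cos²(-67° − 0°) = I₀ cos²(67°) = 0.1527 I₀.
I₂ = I₁ cos²(-7° + 67°) = 0.1527 I₀ · cos²(60°) = 0.03817 I₀.
I₃ = I₂ cos²(43° + 7°) = 0.03817 I₀ · cos²(50°) = 0.01577 I₀.
That is 1.577% of the incident intensity.

≈ 1.58%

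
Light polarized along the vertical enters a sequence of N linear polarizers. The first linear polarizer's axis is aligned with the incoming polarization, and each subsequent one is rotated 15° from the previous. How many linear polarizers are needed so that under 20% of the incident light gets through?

N = 25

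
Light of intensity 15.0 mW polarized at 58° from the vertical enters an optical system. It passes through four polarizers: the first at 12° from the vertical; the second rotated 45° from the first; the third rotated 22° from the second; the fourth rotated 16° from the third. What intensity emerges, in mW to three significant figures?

I ≈ 2.87 mW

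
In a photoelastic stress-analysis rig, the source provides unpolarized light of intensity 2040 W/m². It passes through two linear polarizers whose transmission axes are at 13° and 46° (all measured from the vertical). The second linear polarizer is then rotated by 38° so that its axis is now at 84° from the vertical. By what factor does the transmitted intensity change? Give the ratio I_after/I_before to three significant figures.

I_new/I_old ≈ 0.151

Before rotation:
Unpolarized light through the first polarizer → I₁ = ½ I₀, now polarized at 13°.
I₂ = I₁ cos²(46° − 13°) = 0.5 I₀ · cos²(33°) = 0.3517 I₀.
After rotation:
Unpolarized light through the first polarizer → I₁ = ½ I₀, now polarized at 13°.
I₂ = I₁ cos²(84° − 13°) = 0.5 I₀ · cos²(71°) = 0.053 I₀.
Ratio = 0.053 / 0.3517 = 0.1507.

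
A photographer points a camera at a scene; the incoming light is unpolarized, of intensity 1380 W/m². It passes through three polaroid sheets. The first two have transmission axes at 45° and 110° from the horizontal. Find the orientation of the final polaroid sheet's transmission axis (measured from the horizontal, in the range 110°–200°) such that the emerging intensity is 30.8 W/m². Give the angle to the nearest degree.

Unpolarized light through the first polarizer → I₁ = ½ I₀, now polarized at 45°.
I₂ = I₁ cos²(110° − 45°) = 0.5 I₀ · cos²(65°) = 0.0893 I₀.
Target fraction: 30.8 / 1380 W/m² = 0.02232 of I₀.
Need I₃/I₀ = 0.02232, so cos²(θ − 110°) = 0.02232 / 0.0893 = 0.2499.
θ − 110° = arccos(√0.2499) = 60.0°, giving θ ≈ 110 + 60.0 = 170.0°.

θ ≈ 170°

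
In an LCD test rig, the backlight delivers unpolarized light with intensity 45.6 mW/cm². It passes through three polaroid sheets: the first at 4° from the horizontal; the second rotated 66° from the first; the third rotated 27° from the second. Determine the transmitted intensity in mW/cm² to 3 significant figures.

Unpolarized light through the first polarizer → I₁ = 45.6 mW/cm²/2 = 22.8 mW/cm², polarized at 4°.
I₂ = I₁ · cos²(66°) = 22.8 · 0.1654 = 3.772 mW/cm².
I₃ = I₂ · cos²(27°) = 3.772 · 0.7939 = 2.994 mW/cm².

I ≈ 2.99 mW/cm²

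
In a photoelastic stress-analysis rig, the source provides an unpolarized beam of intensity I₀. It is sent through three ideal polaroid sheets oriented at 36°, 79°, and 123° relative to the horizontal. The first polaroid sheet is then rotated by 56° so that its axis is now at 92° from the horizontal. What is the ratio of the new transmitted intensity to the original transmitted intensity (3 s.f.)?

I_new/I_old ≈ 1.77

Before rotation:
Unpolarized light through the first polarizer → I₁ = ½ I₀, now polarized at 36°.
I₂ = I₁ cos²(79° − 36°) = 0.5 I₀ · cos²(43°) = 0.2674 I₀.
I₃ = I₂ cos²(123° − 79°) = 0.2674 I₀ · cos²(44°) = 0.1384 I₀.
After rotation:
Unpolarized light through the first polarizer → I₁ = ½ I₀, now polarized at 92°.
I₂ = I₁ cos²(79° − 92°) = 0.5 I₀ · cos²(13°) = 0.4747 I₀.
I₃ = I₂ cos²(123° − 79°) = 0.4747 I₀ · cos²(44°) = 0.2456 I₀.
Ratio = 0.2456 / 0.1384 = 1.775.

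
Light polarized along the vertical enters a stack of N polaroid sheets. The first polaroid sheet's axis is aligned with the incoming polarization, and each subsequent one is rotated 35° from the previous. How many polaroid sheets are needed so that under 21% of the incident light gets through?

N = 5

First polarizer is aligned with the polarization: full transmission.
Each further stage multiplies by cos²(35°) = 0.671.
After N polarizers: T = 0.671^(N−1). Require T < 0.21 ⇒ N−1 > ln(0.21)/ln(0.671) = 3.91, so N−1 ≥ 4 and N = 5.
Check: N=5 gives T = 0.2027 < 0.21; N=4 gives T = 0.3021.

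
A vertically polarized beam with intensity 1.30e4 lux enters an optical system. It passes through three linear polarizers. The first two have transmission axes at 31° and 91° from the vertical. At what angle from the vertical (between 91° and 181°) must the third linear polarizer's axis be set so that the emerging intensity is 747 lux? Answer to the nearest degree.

θ ≈ 147°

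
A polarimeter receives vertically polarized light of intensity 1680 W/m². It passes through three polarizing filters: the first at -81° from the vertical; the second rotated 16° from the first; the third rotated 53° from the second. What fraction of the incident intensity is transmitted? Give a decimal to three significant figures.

I₁ = 1680 W/m² · cos²(81°) = 41.11 W/m².
I₂ = I₁ · cos²(16°) = 41.11 · 0.924 = 37.99 W/m².
I₃ = I₂ · cos²(53°) = 37.99 · 0.3622 = 13.76 W/m².
Transmitted fraction = 0.00819.

I/I₀ ≈ 0.00819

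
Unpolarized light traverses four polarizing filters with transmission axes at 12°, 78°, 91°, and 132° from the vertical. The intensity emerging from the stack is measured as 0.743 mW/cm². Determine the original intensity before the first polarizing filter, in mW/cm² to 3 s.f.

Unpolarized light through the first polarizer → I₁ = ½ I₀, now polarized at 12°.
I₂ = I₁ cos²(78° − 12°) = 0.5 I₀ · cos²(66°) = 0.08272 I₀.
I₃ = I₂ cos²(91° − 78°) = 0.08272 I₀ · cos²(13°) = 0.07853 I₀.
I₄ = I₃ cos²(132° − 91°) = 0.07853 I₀ · cos²(41°) = 0.04473 I₀.
So 0.743 mW/cm² = 0.04473 I₀, giving I₀ = 0.743/0.04473 = 16.61 mW/cm².

I₀ ≈ 16.6 mW/cm²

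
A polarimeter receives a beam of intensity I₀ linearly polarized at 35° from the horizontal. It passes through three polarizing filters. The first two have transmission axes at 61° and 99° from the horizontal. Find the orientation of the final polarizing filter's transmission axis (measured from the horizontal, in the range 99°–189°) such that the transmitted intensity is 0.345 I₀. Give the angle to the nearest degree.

I₁ = I₀ cos²(61° − 35°) = I₀ cos²(26°) = 0.8078 I₀.
I₂ = I₁ cos²(99° − 61°) = 0.8078 I₀ · cos²(38°) = 0.5016 I₀.
Need I₃/I₀ = 0.345, so cos²(θ − 99°) = 0.345 / 0.5016 = 0.6878.
θ − 99° = arccos(√0.6878) = 34.0°, giving θ ≈ 99 + 34.0 = 133.0°.

θ ≈ 133°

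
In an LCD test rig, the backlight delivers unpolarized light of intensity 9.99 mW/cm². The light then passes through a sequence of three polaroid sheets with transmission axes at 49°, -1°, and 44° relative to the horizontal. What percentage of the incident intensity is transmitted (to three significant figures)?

≈ 10.3%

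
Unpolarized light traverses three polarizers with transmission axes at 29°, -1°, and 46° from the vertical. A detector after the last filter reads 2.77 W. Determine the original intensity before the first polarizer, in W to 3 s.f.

Unpolarized light through the first polarizer → I₁ = ½ I₀, now polarized at 29°.
I₂ = I₁ cos²(-1° − 29°) = 0.5 I₀ · cos²(30°) = 0.375 I₀.
I₃ = I₂ cos²(46° + 1°) = 0.375 I₀ · cos²(47°) = 0.1744 I₀.
So 2.77 W = 0.1744 I₀, giving I₀ = 2.77/0.1744 = 15.88 W.

I₀ ≈ 15.9 W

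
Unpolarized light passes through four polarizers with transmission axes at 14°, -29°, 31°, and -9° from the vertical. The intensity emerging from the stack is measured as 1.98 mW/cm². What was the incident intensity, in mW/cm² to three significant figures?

Unpolarized light through the first polarizer → I₁ = ½ I₀, now polarized at 14°.
I₂ = I₁ cos²(-29° − 14°) = 0.5 I₀ · cos²(43°) = 0.2674 I₀.
I₃ = I₂ cos²(31° + 29°) = 0.2674 I₀ · cos²(60°) = 0.06686 I₀.
I₄ = I₃ cos²(-9° − 31°) = 0.06686 I₀ · cos²(40°) = 0.03923 I₀.
So 1.98 mW/cm² = 0.03923 I₀, giving I₀ = 1.98/0.03923 = 50.47 mW/cm².

I₀ ≈ 50.5 mW/cm²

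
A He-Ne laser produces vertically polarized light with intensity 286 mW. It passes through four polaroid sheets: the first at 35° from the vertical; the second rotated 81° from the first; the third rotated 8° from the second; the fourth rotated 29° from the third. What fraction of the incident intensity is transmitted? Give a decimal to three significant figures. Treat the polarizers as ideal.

I/I₀ ≈ 0.0123

I₁ = 286 mW · cos²(35°) = 191.9 mW.
I₂ = I₁ · cos²(81°) = 191.9 · 0.02447 = 4.696 mW.
I₃ = I₂ · cos²(8°) = 4.696 · 0.9806 = 4.605 mW.
I₄ = I₃ · cos²(29°) = 4.605 · 0.765 = 3.523 mW.
Transmitted fraction = 0.01232.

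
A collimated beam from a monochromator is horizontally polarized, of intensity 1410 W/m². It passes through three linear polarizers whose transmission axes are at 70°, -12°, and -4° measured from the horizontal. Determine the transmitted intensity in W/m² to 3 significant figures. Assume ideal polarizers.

I ≈ 3.13 W/m²

I₁ = 1410 W/m² · cos²(70°) = 164.9 W/m².
I₂ = I₁ · cos²(82°) = 164.9 · 0.01937 = 3.195 W/m².
I₃ = I₂ · cos²(8°) = 3.195 · 0.9806 = 3.133 W/m².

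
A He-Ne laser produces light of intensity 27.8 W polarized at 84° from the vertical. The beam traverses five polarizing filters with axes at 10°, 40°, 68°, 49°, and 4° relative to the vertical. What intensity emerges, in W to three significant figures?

I ≈ 0.552 W

By Malus's law, I₁ = 27.8 W · cos²(74°) = 2.112 W.
I₂ = I₁ · cos²(30°) = 2.112 · 0.75 = 1.584 W.
I₃ = I₂ · cos²(28°) = 1.584 · 0.7796 = 1.235 W.
I₄ = I₃ · cos²(19°) = 1.235 · 0.894 = 1.104 W.
I₅ = I₄ · cos²(45°) = 1.104 · 0.5 = 0.552 W.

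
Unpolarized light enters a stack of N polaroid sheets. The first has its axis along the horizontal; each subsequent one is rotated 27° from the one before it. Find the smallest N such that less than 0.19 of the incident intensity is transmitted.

First polarizer halves the unpolarized light: factor 1/2.
Each further stage multiplies by cos²(27°) = 0.7939.
After N polarizers: T = 0.5·0.7939^(N−1). Require T < 0.19 ⇒ N−1 > ln(0.19/0.5)/ln(0.7939) = 4.19, so N−1 ≥ 5 and N = 6.
Check: N=6 gives T = 0.1577 < 0.19; N=5 gives T = 0.1986.

N = 6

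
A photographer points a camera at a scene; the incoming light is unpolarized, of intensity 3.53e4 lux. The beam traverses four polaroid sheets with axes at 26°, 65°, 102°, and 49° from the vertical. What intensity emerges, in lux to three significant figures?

I ≈ 2460 lux

Unpolarized light through the first polarizer → I₁ = 3.53e4 lux/2 = 1.765e+04 lux, polarized at 26°.
I₂ = I₁ · cos²(39°) = 1.765e+04 · 0.604 = 1.066e+04 lux.
I₃ = I₂ · cos²(37°) = 1.066e+04 · 0.6378 = 6799 lux.
I₄ = I₃ · cos²(53°) = 6799 · 0.3622 = 2462 lux.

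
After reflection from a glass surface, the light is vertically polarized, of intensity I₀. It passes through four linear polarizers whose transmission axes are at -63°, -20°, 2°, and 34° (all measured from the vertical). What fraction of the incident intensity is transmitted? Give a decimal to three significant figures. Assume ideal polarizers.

I₁ = I₀ cos²(-63° − 0°) = I₀ cos²(63°) = 0.2061 I₀.
I₂ = I₁ cos²(-20° + 63°) = 0.2061 I₀ · cos²(43°) = 0.1102 I₀.
I₃ = I₂ cos²(2° + 20°) = 0.1102 I₀ · cos²(22°) = 0.09477 I₀.
I₄ = I₃ cos²(34° − 2°) = 0.09477 I₀ · cos²(32°) = 0.06816 I₀.
Transmitted fraction = 0.06816.

≈ 0.0682 I₀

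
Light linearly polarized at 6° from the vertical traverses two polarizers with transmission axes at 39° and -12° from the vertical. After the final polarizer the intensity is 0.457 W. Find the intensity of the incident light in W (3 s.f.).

I₀ ≈ 1.64 W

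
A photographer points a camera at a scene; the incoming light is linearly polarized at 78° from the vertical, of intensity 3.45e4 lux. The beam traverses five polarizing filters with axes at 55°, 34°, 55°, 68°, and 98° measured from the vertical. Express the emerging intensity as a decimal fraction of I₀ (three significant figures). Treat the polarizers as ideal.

I₁ = 3.45e4 lux · cos²(23°) = 2.923e+04 lux.
I₂ = I₁ · cos²(21°) = 2.923e+04 · 0.8716 = 2.548e+04 lux.
I₃ = I₂ · cos²(21°) = 2.548e+04 · 0.8716 = 2.221e+04 lux.
I₄ = I₃ · cos²(13°) = 2.221e+04 · 0.9494 = 2.108e+04 lux.
I₅ = I₄ · cos²(30°) = 2.108e+04 · 0.75 = 1.581e+04 lux.
Transmitted fraction = 0.4583.

I/I₀ ≈ 0.458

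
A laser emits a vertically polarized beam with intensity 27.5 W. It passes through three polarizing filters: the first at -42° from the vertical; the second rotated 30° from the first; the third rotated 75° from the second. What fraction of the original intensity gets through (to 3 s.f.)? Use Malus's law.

By Malus's law, I₁ = 27.5 W · cos²(42°) = 15.19 W.
I₂ = I₁ · cos²(30°) = 15.19 · 0.75 = 11.39 W.
I₃ = I₂ · cos²(75°) = 11.39 · 0.06699 = 0.763 W.
Transmitted fraction = 0.02775.

I/I₀ ≈ 0.0277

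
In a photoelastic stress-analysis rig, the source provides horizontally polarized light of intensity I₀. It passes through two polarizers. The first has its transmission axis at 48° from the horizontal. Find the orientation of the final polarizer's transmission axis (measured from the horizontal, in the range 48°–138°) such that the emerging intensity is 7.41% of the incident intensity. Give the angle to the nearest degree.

I₁ = I₀ cos²(48° − 0°) = I₀ cos²(48°) = 0.4477 I₀.
Need I₂/I₀ = 0.0741, so cos²(θ − 48°) = 0.0741 / 0.4477 = 0.1655.
θ − 48° = arccos(√0.1655) = 66.0°, giving θ ≈ 48 + 66.0 = 114.0°.

θ ≈ 114°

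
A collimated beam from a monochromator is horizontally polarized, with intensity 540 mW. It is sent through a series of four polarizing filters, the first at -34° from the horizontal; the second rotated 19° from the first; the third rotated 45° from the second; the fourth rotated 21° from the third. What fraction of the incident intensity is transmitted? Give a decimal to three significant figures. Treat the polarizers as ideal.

By Malus's law, I₁ = 540 mW · cos²(34°) = 371.1 mW.
I₂ = I₁ · cos²(19°) = 371.1 · 0.894 = 331.8 mW.
I₃ = I₂ · cos²(45°) = 331.8 · 0.5 = 165.9 mW.
I₄ = I₃ · cos²(21°) = 165.9 · 0.8716 = 144.6 mW.
Transmitted fraction = 0.2678.

I/I₀ ≈ 0.268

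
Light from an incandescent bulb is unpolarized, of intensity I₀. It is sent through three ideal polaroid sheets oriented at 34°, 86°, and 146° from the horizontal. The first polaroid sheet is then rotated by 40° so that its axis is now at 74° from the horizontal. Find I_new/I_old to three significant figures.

Before rotation:
Unpolarized light through the first polarizer → I₁ = ½ I₀, now polarized at 34°.
I₂ = I₁ cos²(86° − 34°) = 0.5 I₀ · cos²(52°) = 0.1895 I₀.
I₃ = I₂ cos²(146° − 86°) = 0.1895 I₀ · cos²(60°) = 0.04738 I₀.
After rotation:
Unpolarized light through the first polarizer → I₁ = ½ I₀, now polarized at 74°.
I₂ = I₁ cos²(86° − 74°) = 0.5 I₀ · cos²(12°) = 0.4784 I₀.
I₃ = I₂ cos²(146° − 86°) = 0.4784 I₀ · cos²(60°) = 0.1196 I₀.
Ratio = 0.1196 / 0.04738 = 2.524.

I_new/I_old ≈ 2.52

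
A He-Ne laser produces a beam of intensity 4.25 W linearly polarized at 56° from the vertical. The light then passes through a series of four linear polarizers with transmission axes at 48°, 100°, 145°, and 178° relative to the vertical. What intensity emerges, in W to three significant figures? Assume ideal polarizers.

I ≈ 0.556 W

By Malus's law, I₁ = 4.25 W · cos²(8°) = 4.168 W.
I₂ = I₁ · cos²(52°) = 4.168 · 0.379 = 1.58 W.
I₃ = I₂ · cos²(45°) = 1.58 · 0.5 = 0.7899 W.
I₄ = I₃ · cos²(33°) = 0.7899 · 0.7034 = 0.5556 W.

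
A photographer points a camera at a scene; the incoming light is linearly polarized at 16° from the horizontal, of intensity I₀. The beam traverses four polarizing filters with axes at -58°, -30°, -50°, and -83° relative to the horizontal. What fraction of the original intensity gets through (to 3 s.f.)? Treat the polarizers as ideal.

≈ 0.0368 I₀

I₁ = I₀ cos²(-58° − 16°) = I₀ cos²(74°) = 0.07598 I₀.
I₂ = I₁ cos²(-30° + 58°) = 0.07598 I₀ · cos²(28°) = 0.05923 I₀.
I₃ = I₂ cos²(-50° + 30°) = 0.05923 I₀ · cos²(20°) = 0.0523 I₀.
I₄ = I₃ cos²(-83° + 50°) = 0.0523 I₀ · cos²(33°) = 0.03679 I₀.
Transmitted fraction = 0.03679.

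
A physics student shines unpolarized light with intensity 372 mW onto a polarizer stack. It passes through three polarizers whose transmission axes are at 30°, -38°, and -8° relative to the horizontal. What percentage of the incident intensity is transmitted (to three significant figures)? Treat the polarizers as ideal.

Unpolarized light through the first polarizer → I₁ = 372 mW/2 = 186 mW, polarized at 30°.
I₂ = I₁ · cos²(68°) = 186 · 0.1403 = 26.1 mW.
I₃ = I₂ · cos²(30°) = 26.1 · 0.75 = 19.58 mW.
That is 5.262% of the incident intensity.

≈ 5.26%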